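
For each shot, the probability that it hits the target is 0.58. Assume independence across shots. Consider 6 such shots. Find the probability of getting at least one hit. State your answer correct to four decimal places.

0.9945

P(at least one) = 1 − P(none) = 1 − (1 − 0.58)^6
= 1 − 0.005489 = 0.994511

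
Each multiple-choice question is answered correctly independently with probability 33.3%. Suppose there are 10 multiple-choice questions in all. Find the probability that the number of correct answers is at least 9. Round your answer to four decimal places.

0.0004

X ~ Binomial(10, 0.333); P(X ≥ 9) = Σ C(10,k) p^k (1−p)^(10−k) over k:
  k=9: C(10,9)·0.333^9·0.667^1 = 0.000336
  k=10: C(10,10)·0.333^10·0.667^0 = 0.000017
Total = 0.000353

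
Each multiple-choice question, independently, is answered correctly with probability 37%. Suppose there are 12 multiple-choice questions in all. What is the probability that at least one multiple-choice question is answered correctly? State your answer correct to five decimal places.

0.99609

P(at least one) = 1 − P(none) = 1 − (1 − 0.37)^12
= 1 − 0.0039092 = 0.9960908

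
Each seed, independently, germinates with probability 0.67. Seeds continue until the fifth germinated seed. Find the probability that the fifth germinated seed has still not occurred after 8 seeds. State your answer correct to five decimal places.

0.25186

Needing more than 8 seeds ⇔ fewer than 5 successes in the first 8. With X ~ Binomial(8, 0.67), P(Y > 8) = P(X ≤ 4).
  k=0: C(8,0)·0.67^0·0.33^8 = 0.0001406
  k=1: C(8,1)·0.67^1·0.33^7 = 0.0022843
  k=2: C(8,2)·0.67^2·0.33^6 = 0.0162327
  k=3: C(8,3)·0.67^3·0.33^5 = 0.0659147
  k=4: C(8,4)·0.67^4·0.33^4 = 0.1672835
P(X ≤ 4) = 0.2518558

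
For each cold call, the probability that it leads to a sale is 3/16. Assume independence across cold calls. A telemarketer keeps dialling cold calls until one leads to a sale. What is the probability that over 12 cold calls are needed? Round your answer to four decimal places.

Y = number of cold calls to the first success; geometric, p = 0.1875.
P(Y > 12) = P(first 12 all fail) = (1−p)^12 = 0.082771

0.0828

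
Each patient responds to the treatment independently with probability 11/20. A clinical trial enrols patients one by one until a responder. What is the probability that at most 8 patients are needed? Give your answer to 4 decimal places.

0.9983

Y = number of patients to the first success; geometric, p = 0.55.
P(Y ≤ 8) = 1 − (1−p)^8 = 1 − 0.001682 = 0.998318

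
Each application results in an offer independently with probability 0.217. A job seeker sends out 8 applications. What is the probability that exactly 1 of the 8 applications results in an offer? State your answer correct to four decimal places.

X ~ Binomial(n=8, p=0.217).
P(X=1) = C(8,1) · p^1 · (1−p)^7
= 8 · 0.217 · 0.18044 = 0.313243

0.3132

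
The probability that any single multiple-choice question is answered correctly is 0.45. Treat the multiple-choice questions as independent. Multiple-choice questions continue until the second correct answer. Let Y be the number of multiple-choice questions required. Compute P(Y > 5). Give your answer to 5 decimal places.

0.25622

Needing more than 5 multiple-choice questions ⇔ fewer than 2 successes in the first 5. With X ~ Binomial(5, 0.45), P(Y > 5) = P(X ≤ 1).
  k=0: C(5,0)·0.45^0·0.55^5 = 0.0503284
  k=1: C(5,1)·0.45^1·0.55^4 = 0.2058891
P(X ≤ 1) = 0.2562175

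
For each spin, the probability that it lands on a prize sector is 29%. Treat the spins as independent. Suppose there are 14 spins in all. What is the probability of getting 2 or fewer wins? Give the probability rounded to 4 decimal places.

0.1812

X ~ Binomial(14, 0.29); P(X ≤ 2) = Σ C(14,k) p^k (1−p)^(14−k) over k:
  k=0: C(14,0)·0.29^0·0.71^14 = 0.008272
  k=1: C(14,1)·0.29^1·0.71^13 = 0.047303
  k=2: C(14,2)·0.29^2·0.71^12 = 0.125585
Total = 0.181160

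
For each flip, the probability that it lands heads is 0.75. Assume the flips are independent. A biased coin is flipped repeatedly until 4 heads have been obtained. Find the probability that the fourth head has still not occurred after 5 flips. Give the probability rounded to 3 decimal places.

0.367

Needing more than 5 flips ⇔ fewer than 4 successes in the first 5. With X ~ Binomial(5, 0.75), P(Y > 5) = P(X ≤ 3).
  k=0: C(5,0)·0.75^0·0.25^5 = 0.00098
  k=1: C(5,1)·0.75^1·0.25^4 = 0.01465
  k=2: C(5,2)·0.75^2·0.25^3 = 0.08789
  k=3: C(5,3)·0.75^3·0.25^2 = 0.26367
P(X ≤ 3) = 0.36719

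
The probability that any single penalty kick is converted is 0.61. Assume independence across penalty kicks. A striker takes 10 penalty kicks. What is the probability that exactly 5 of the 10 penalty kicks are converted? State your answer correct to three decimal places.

0.192

X ~ Binomial(n=10, p=0.61).
P(X=5) = C(10,5) · p^5 · (1−p)^5
= 252 · 0.08446 · 0.0090224 = 0.19203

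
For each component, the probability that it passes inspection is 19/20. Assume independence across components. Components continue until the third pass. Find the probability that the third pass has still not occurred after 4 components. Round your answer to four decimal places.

Needing more than 4 components ⇔ fewer than 3 successes in the first 4. With X ~ Binomial(4, 0.95), P(Y > 4) = P(X ≤ 2).
  k=0: C(4,0)·0.95^0·0.05^4 = 0.000006
  k=1: C(4,1)·0.95^1·0.05^3 = 0.000475
  k=2: C(4,2)·0.95^2·0.05^2 = 0.013537
P(X ≤ 2) = 0.014019

0.0140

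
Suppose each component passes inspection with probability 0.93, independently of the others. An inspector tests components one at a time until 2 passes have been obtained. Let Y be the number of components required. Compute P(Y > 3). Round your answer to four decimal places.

0.0140

Needing more than 3 components ⇔ fewer than 2 successes in the first 3. With X ~ Binomial(3, 0.93), P(Y > 3) = P(X ≤ 1).
  k=0: C(3,0)·0.93^0·0.07^3 = 0.000343
  k=1: C(3,1)·0.93^1·0.07^2 = 0.013671
P(X ≤ 1) = 0.014014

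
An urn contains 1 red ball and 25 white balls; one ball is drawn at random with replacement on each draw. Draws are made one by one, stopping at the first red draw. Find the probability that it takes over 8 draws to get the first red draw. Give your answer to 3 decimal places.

0.731

Y = number of draws to the first success; geometric, p = 0.038462.
P(Y > 8) = P(first 8 all fail) = (1−p)^8 = 0.73069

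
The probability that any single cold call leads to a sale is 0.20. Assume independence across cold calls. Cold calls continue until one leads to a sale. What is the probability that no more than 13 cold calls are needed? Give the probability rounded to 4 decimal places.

0.9450

Y = number of cold calls to the first success; geometric, p = 0.20.
P(Y ≤ 13) = 1 − (1−p)^13 = 1 − 0.054976 = 0.945024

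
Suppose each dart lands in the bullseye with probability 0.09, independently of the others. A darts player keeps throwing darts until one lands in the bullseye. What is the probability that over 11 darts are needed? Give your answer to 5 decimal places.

0.35437

Y = number of darts to the first success; geometric, p = 0.09.
P(Y > 11) = P(first 11 all fail) = (1−p)^11 = 0.3543687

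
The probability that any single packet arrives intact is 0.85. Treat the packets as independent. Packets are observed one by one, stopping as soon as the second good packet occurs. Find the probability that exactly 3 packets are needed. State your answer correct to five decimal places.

Y = trial on which the second success occurs; negative binomial, r=2, p=0.85.
P(Y=3) = C(2,1) · p^2 · (1−p)^1
= 2 · 0.7225 · 0.15 = 0.2167500

0.21675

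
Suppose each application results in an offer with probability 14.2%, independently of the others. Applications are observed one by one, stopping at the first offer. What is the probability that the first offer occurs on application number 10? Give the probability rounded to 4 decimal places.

0.0358

Geometric (trials to first success), p = 0.142.
P(Y = 10) = (1−p)^9 · p = 0.25199 · 0.142 = 0.035783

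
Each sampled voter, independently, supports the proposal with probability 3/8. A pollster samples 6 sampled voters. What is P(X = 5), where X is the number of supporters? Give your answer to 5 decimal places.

X ~ Binomial(n=6, p=0.375).
P(X=5) = C(6,5) · p^5 · (1−p)^1
= 6 · 0.0074158 · 0.625 = 0.0278091

0.02781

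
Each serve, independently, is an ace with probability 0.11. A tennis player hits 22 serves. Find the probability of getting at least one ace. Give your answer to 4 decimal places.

P(at least one) = 1 − P(none) = 1 − (1 − 0.11)^22
= 1 − 0.077016 = 0.922984

0.9230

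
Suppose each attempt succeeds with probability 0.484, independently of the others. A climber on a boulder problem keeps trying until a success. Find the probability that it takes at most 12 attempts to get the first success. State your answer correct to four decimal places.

0.9996

Y = number of attempts to the first success; geometric, p = 0.484.
P(Y ≤ 12) = 1 − (1−p)^12 = 1 − 0.000356 = 0.999644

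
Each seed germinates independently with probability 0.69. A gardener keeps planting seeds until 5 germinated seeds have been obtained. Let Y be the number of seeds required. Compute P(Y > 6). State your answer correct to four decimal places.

0.6012

Needing more than 6 seeds ⇔ fewer than 5 successes in the first 6. With X ~ Binomial(6, 0.69), P(Y > 6) = P(X ≤ 4).
  k=0: C(6,0)·0.69^0·0.31^6 = 0.000888
  k=1: C(6,1)·0.69^1·0.31^5 = 0.011852
  k=2: C(6,2)·0.69^2·0.31^4 = 0.065953
  k=3: C(6,3)·0.69^3·0.31^3 = 0.195732
  k=4: C(6,4)·0.69^4·0.31^2 = 0.326747
P(X ≤ 4) = 0.601172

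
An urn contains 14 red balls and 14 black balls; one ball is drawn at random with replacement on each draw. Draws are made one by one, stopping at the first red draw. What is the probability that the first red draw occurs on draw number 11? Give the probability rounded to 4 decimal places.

0.0005

Geometric (trials to first success), p = 0.50.
P(Y = 11) = (1−p)^10 · p = 0.00097656 · 0.50 = 0.000488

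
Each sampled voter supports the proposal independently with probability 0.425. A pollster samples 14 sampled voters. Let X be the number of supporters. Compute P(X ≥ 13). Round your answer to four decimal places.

0.0001

X ~ Binomial(14, 0.425); P(X ≥ 13) = Σ C(14,k) p^k (1−p)^(14−k) over k:
  k=13: C(14,13)·0.425^13·0.575^1 = 0.000119
  k=14: C(14,14)·0.425^14·0.575^0 = 0.000006
Total = 0.000125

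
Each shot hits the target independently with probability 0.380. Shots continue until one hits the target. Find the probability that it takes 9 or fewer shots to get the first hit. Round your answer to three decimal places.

0.986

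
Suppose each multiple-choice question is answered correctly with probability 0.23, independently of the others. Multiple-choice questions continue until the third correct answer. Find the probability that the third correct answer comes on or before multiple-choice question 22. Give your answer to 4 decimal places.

0.9103

Finishing within 22 multiple-choice questions ⇔ at least 3 successes in the first 22. With X ~ Binomial(22, 0.23), P(Y ≤ 22) = 1 − P(X ≤ 2).
  k=0: C(22,0)·0.23^0·0.77^22 = 0.003183
  k=1: C(22,1)·0.23^1·0.77^21 = 0.020915
  k=2: C(22,2)·0.23^2·0.77^20 = 0.065597
1 − 0.089694 = 0.910306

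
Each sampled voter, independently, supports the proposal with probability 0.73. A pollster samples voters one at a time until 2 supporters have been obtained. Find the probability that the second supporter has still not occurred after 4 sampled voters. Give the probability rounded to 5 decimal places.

Needing more than 4 sampled voters ⇔ fewer than 2 successes in the first 4. With X ~ Binomial(4, 0.73), P(Y > 4) = P(X ≤ 1).
  k=0: C(4,0)·0.73^0·0.27^4 = 0.0053144
  k=1: C(4,1)·0.73^1·0.27^3 = 0.0574744
P(X ≤ 1) = 0.0627888

0.06279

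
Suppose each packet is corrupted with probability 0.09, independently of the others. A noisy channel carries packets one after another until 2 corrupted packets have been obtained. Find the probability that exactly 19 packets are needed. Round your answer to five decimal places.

Y = trial on which the second success occurs; negative binomial, r=2, p=0.09.
P(Y=19) = C(18,1) · p^2 · (1−p)^17
= 18 · 0.0081 · 0.20124 = 0.0293401

0.02934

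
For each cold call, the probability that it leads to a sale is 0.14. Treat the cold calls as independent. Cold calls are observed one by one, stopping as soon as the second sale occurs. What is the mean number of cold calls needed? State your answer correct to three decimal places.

14.286

Y = total cold calls until the second success; negative binomial with r=2, p=0.14.
E[Y] = r / p = 2 / 0.14 = 14.28571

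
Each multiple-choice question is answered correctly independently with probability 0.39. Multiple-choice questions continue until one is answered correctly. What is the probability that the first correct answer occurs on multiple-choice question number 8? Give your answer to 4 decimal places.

0.0123

Geometric (trials to first success), p = 0.39.
P(Y = 8) = (1−p)^7 · p = 0.031427 · 0.39 = 0.012257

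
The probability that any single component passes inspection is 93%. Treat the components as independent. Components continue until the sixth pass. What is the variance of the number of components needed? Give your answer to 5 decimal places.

Y = total components until the sixth success; negative binomial with r=6, p=0.93.
Var(Y) = r(1−p)/p² = 6·0.07 / 0.93² = 0.4856053

0.48561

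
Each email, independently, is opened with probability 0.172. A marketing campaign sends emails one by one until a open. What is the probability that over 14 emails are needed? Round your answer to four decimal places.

0.0712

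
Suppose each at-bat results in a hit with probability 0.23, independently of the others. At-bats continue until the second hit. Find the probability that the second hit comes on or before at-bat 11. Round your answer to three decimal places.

0.758

Finishing within 11 at-bats ⇔ at least 2 successes in the first 11. With X ~ Binomial(11, 0.23), P(Y ≤ 11) = 1 − P(X ≤ 1).
  k=0: C(11,0)·0.23^0·0.77^11 = 0.05642
  k=1: C(11,1)·0.23^1·0.77^10 = 0.18537
1 − 0.24178 = 0.75822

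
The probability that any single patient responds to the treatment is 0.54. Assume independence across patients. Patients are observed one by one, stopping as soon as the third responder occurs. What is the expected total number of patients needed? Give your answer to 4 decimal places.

5.5556

Y = total patients until the third success; negative binomial with r=3, p=0.54.
E[Y] = r / p = 3 / 0.54 = 5.555556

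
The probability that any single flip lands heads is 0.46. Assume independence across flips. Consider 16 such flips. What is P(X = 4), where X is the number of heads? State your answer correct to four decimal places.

0.0501

X ~ Binomial(n=16, p=0.46).
P(X=4) = C(16,4) · p^4 · (1−p)^12
= 1820 · 0.044775 · 0.00061479 = 0.050099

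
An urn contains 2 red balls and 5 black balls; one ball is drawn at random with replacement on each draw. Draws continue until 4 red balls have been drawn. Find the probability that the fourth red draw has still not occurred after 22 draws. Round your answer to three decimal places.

0.089

Needing more than 22 draws ⇔ fewer than 4 successes in the first 22. With X ~ Binomial(22, 0.285714), P(Y > 22) = P(X ≤ 3).
  k=0: C(22,0)·0.285714^0·0.714286^22 = 0.00061
  k=1: C(22,1)·0.285714^1·0.714286^21 = 0.00537
  k=2: C(22,2)·0.285714^2·0.714286^20 = 0.02254
  k=3: C(22,3)·0.285714^3·0.714286^19 = 0.06010
P(X ≤ 3) = 0.08862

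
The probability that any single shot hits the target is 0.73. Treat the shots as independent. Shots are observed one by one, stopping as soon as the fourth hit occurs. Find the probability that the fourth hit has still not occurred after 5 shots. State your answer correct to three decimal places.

Needing more than 5 shots ⇔ fewer than 4 successes in the first 5. With X ~ Binomial(5, 0.73), P(Y > 5) = P(X ≤ 3).
  k=0: C(5,0)·0.73^0·0.27^5 = 0.00143
  k=1: C(5,1)·0.73^1·0.27^4 = 0.01940
  k=2: C(5,2)·0.73^2·0.27^3 = 0.10489
  k=3: C(5,3)·0.73^3·0.27^2 = 0.28359
P(X ≤ 3) = 0.40932

0.409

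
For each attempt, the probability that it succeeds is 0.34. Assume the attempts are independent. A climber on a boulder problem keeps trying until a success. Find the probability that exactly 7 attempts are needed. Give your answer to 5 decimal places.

Geometric (trials to first success), p = 0.34.
P(Y = 7) = (1−p)^6 · p = 0.082654 · 0.34 = 0.0281023

0.02810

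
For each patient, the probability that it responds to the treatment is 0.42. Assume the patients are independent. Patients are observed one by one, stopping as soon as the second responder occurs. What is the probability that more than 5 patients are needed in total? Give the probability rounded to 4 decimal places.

0.3033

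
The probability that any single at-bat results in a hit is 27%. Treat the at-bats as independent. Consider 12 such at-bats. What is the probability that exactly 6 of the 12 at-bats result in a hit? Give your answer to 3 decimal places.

0.054

X ~ Binomial(n=12, p=0.27).
P(X=6) = C(12,6) · p^6 · (1−p)^6
= 924 · 0.00038742 · 0.15133 = 0.05417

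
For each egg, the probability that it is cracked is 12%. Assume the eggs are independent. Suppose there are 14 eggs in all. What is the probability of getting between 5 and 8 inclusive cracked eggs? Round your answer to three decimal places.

0.020

X ~ Binomial(14, 0.12); P(5 ≤ X ≤ 8) = Σ C(14,k) p^k (1−p)^(14−k) over k:
  k=5: C(14,5)·0.12^5·0.88^9 = 0.01577
  k=6: C(14,6)·0.12^6·0.88^8 = 0.00322
  k=7: C(14,7)·0.12^7·0.88^7 = 0.00050
  k=8: C(14,8)·0.12^8·0.88^6 = 0.00006
Total = 0.01955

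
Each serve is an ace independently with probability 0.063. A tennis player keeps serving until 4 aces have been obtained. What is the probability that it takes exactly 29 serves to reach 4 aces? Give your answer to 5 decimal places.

0.01014

Y = trial on which the fourth success occurs; negative binomial, r=4, p=0.063.
P(Y=29) = C(28,3) · p^4 · (1−p)^25
= 3276 · 1.5753e-05 · 0.19656 = 0.0101437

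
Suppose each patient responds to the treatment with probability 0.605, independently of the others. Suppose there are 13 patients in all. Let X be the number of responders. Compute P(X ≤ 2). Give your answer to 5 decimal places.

X ~ Binomial(13, 0.605); P(X ≤ 2) = Σ C(13,k) p^k (1−p)^(13−k) over k:
  k=0: C(13,0)·0.605^0·0.395^13 = 0.0000057
  k=1: C(13,1)·0.605^1·0.395^12 = 0.0001135
  k=2: C(13,2)·0.605^2·0.395^11 = 0.0010427
Total = 0.0011619

0.00116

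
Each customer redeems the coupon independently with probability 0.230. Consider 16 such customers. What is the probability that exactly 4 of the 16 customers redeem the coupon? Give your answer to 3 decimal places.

0.221

X ~ Binomial(n=16, p=0.23).
P(X=4) = C(16,4) · p^4 · (1−p)^12
= 1820 · 0.0027984 · 0.04344 = 0.22124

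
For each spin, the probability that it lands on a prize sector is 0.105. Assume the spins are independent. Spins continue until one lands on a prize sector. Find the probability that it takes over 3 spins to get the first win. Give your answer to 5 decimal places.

0.71692

Y = number of spins to the first success; geometric, p = 0.105.
P(Y > 3) = P(first 3 all fail) = (1−p)^3 = 0.7169174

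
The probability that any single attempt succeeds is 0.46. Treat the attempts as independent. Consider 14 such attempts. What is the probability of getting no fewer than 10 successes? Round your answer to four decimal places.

X ~ Binomial(14, 0.46); P(X ≥ 10) = Σ C(14,k) p^k (1−p)^(14−k) over k:
  k=10: C(14,10)·0.46^10·0.54^4 = 0.036107
  k=11: C(14,11)·0.46^11·0.54^3 = 0.011185
  k=12: C(14,12)·0.46^12·0.54^2 = 0.002382
  k=13: C(14,13)·0.46^13·0.54^1 = 0.000312
  k=14: C(14,14)·0.46^14·0.54^0 = 0.000019
Total = 0.050004

0.0500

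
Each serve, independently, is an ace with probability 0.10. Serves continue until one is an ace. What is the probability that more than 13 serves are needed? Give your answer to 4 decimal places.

Y = number of serves to the first success; geometric, p = 0.10.
P(Y > 13) = P(first 13 all fail) = (1−p)^13 = 0.254187

0.2542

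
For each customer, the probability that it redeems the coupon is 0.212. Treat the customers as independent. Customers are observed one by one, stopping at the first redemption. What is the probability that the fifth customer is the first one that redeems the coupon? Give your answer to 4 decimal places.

Geometric (trials to first success), p = 0.212.
P(Y = 5) = (1−p)^4 · p = 0.38557 · 0.212 = 0.081741

0.0817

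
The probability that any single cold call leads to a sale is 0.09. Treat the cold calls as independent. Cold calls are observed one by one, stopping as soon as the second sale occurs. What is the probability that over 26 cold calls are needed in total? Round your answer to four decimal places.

0.3076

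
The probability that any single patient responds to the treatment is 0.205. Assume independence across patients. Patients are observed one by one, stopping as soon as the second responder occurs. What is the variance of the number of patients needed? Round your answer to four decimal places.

Y = total patients until the second success; negative binomial with r=2, p=0.205.
Var(Y) = r(1−p)/p² = 2·0.795 / 0.205² = 37.834622

37.8346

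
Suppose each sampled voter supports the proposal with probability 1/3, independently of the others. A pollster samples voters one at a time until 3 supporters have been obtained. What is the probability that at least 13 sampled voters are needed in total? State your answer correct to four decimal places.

0.1811

Needing more than 12 sampled voters ⇔ fewer than 3 successes in the first 12. With X ~ Binomial(12, 0.333333), P(Y > 12) = P(X ≤ 2).
  k=0: C(12,0)·0.333333^0·0.666667^12 = 0.007707
  k=1: C(12,1)·0.333333^1·0.666667^11 = 0.046244
  k=2: C(12,2)·0.333333^2·0.666667^10 = 0.127171
P(X ≤ 2) = 0.181123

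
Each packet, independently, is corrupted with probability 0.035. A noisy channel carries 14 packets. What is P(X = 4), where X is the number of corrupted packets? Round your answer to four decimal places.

0.0011

X ~ Binomial(n=14, p=0.035).
P(X=4) = C(14,4) · p^4 · (1−p)^10
= 1001 · 1.5006e-06 · 0.70028 = 0.001052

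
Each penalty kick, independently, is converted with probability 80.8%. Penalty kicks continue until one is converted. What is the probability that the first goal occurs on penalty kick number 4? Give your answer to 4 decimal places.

0.0057

Geometric (trials to first success), p = 0.808.
P(Y = 4) = (1−p)^3 · p = 0.0070779 · 0.808 = 0.005719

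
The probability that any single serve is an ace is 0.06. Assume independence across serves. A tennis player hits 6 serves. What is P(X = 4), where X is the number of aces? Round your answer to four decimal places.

X ~ Binomial(n=6, p=0.06).
P(X=4) = C(6,4) · p^4 · (1−p)^2
= 15 · 1.296e-05 · 0.8836 = 0.000172

0.0002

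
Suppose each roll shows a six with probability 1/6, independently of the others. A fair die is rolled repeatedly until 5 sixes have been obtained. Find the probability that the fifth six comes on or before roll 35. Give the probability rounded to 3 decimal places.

Finishing within 35 rolls ⇔ at least 5 successes in the first 35. With X ~ Binomial(35, 0.166667), P(Y ≤ 35) = 1 − P(X ≤ 4).
  k=0: C(35,0)·0.166667^0·0.833333^35 = 0.00169
  k=1: C(35,1)·0.166667^1·0.833333^34 = 0.01185
  k=2: C(35,2)·0.166667^2·0.833333^33 = 0.04029
  k=3: C(35,3)·0.166667^3·0.833333^32 = 0.08865
  k=4: C(35,4)·0.166667^4·0.833333^31 = 0.14183
1 − 0.28432 = 0.71568

0.716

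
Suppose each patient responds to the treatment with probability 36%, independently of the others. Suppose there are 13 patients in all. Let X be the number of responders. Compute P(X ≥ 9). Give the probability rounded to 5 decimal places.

X ~ Binomial(13, 0.36); P(X ≥ 9) = Σ C(13,k) p^k (1−p)^(13−k) over k:
  k=9: C(13,9)·0.36^9·0.64^4 = 0.0121828
  k=10: C(13,10)·0.36^10·0.64^3 = 0.0027411
  k=11: C(13,11)·0.36^11·0.64^2 = 0.0004205
  k=12: C(13,12)·0.36^12·0.64^1 = 0.0000394
  k=13: C(13,13)·0.36^13·0.64^0 = 0.0000017
Total = 0.0153856

0.01539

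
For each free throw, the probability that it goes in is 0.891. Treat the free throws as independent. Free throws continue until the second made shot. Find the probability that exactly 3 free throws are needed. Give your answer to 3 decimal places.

0.173

Y = trial on which the second success occurs; negative binomial, r=2, p=0.891.
P(Y=3) = C(2,1) · p^2 · (1−p)^1
= 2 · 0.79388 · 0.109 = 0.17307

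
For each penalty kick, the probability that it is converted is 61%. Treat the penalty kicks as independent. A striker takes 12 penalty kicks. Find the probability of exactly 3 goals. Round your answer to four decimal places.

X ~ Binomial(n=12, p=0.61).
P(X=3) = C(12,3) · p^3 · (1−p)^9
= 220 · 0.22698 · 0.00020873 = 0.010423

0.0104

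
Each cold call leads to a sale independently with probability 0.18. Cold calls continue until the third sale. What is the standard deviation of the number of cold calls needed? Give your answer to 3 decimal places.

Y = total cold calls until the third success; negative binomial with r=3, p=0.18.
SD(Y) = √[r(1−p)/p²] = √(75.92593) = 8.71355

8.714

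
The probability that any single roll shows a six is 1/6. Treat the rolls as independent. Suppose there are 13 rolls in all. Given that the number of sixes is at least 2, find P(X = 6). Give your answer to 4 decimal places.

X ~ Binomial(13, 0.166667). Want P(X=6 | X≥2) = P(X=6) / P(X≥2).
P(X=6) = C(13,6)·0.166667^6·0.833333^7 = 0.010265
P(X≥2) = 1 − 0.093464 − 0.243006 = 0.663530
Ratio = 0.010265 / 0.663530 = 0.015470

0.0155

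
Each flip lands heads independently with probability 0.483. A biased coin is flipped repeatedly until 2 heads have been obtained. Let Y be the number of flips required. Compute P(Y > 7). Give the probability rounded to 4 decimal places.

Needing more than 7 flips ⇔ fewer than 2 successes in the first 7. With X ~ Binomial(7, 0.483), P(Y > 7) = P(X ≤ 1).
  k=0: C(7,0)·0.483^0·0.517^7 = 0.009873
  k=1: C(7,1)·0.483^1·0.517^6 = 0.064564
P(X ≤ 1) = 0.074436

0.0744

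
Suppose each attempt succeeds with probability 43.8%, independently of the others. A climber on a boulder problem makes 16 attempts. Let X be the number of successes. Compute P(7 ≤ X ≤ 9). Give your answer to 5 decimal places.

0.49154

X ~ Binomial(16, 0.438); P(7 ≤ X ≤ 9) = Σ C(16,k) p^k (1−p)^(16−k) over k:
  k=7: C(16,7)·0.438^7·0.562^9 = 0.1978662
  k=8: C(16,8)·0.438^8·0.562^8 = 0.1734850
  k=9: C(16,9)·0.438^9·0.562^7 = 0.1201842
Total = 0.4915354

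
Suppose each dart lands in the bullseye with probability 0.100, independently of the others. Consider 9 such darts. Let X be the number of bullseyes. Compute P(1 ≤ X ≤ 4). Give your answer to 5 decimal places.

0.61169

X ~ Binomial(9, 0.10); P(1 ≤ X ≤ 4) = Σ C(9,k) p^k (1−p)^(9−k) over k:
  k=1: C(9,1)·0.10^1·0.90^8 = 0.3874205
  k=2: C(9,2)·0.10^2·0.90^7 = 0.1721869
  k=3: C(9,3)·0.10^3·0.90^6 = 0.0446410
  k=4: C(9,4)·0.10^4·0.90^5 = 0.0074402
Total = 0.6116886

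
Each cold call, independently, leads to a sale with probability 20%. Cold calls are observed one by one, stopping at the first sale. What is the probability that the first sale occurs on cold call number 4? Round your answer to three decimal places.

Geometric (trials to first success), p = 0.20.
P(Y = 4) = (1−p)^3 · p = 0.512 · 0.20 = 0.10240

0.102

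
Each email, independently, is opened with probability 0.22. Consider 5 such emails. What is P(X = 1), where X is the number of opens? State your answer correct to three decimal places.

0.407

X ~ Binomial(n=5, p=0.22).
P(X=1) = C(5,1) · p^1 · (1−p)^4
= 5 · 0.22 · 0.37015 = 0.40717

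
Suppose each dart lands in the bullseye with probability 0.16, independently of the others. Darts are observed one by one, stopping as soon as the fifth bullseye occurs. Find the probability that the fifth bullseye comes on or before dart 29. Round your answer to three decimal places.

0.505

Finishing within 29 darts ⇔ at least 5 successes in the first 29. With X ~ Binomial(29, 0.16), P(Y ≤ 29) = 1 − P(X ≤ 4).
  k=0: C(29,0)·0.16^0·0.84^29 = 0.00637
  k=1: C(29,1)·0.16^1·0.84^28 = 0.03518
  k=2: C(29,2)·0.16^2·0.84^27 = 0.09382
  k=3: C(29,3)·0.16^3·0.84^26 = 0.16084
  k=4: C(29,4)·0.16^4·0.84^25 = 0.19913
1 − 0.49535 = 0.50465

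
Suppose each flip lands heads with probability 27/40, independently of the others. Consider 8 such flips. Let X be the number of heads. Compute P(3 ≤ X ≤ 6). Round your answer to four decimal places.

0.7737

X ~ Binomial(8, 0.675); P(3 ≤ X ≤ 6) = Σ C(8,k) p^k (1−p)^(8−k) over k:
  k=3: C(8,3)·0.675^3·0.325^5 = 0.062448
  k=4: C(8,4)·0.675^4·0.325^4 = 0.162124
  k=5: C(8,5)·0.675^5·0.325^3 = 0.269375
  k=6: C(8,6)·0.675^6·0.325^2 = 0.279735
Total = 0.773682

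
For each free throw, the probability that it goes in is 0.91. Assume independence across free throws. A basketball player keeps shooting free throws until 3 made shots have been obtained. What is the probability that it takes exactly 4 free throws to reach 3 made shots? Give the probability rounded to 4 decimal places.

Y = trial on which the third success occurs; negative binomial, r=3, p=0.91.
P(Y=4) = C(3,2) · p^3 · (1−p)^1
= 3 · 0.75357 · 0.09 = 0.203464

0.2035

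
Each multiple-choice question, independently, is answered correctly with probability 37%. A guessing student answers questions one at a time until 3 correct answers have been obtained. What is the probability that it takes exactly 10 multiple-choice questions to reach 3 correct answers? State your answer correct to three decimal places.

0.072

Y = trial on which the third success occurs; negative binomial, r=3, p=0.37.
P(Y=10) = C(9,2) · p^3 · (1−p)^7
= 36 · 0.050653 · 0.03939 = 0.07183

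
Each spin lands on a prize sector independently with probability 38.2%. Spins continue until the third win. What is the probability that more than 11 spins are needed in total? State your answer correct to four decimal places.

0.1447

Needing more than 11 spins ⇔ fewer than 3 successes in the first 11. With X ~ Binomial(11, 0.382), P(Y > 11) = P(X ≤ 2).
  k=0: C(11,0)·0.382^0·0.618^11 = 0.005022
  k=1: C(11,1)·0.382^1·0.618^10 = 0.034146
  k=2: C(11,2)·0.382^2·0.618^9 = 0.105532
P(X ≤ 2) = 0.144700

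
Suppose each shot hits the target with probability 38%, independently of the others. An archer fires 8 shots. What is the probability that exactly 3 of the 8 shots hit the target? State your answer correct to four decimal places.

0.2815

X ~ Binomial(n=8, p=0.38).
P(X=3) = C(8,3) · p^3 · (1−p)^5
= 56 · 0.054872 · 0.091613 = 0.281512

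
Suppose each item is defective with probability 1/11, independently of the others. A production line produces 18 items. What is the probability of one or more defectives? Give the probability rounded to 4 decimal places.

P(at least one) = 1 − P(none) = 1 − (1 − 0.090909)^18
= 1 − 0.179859 = 0.820141

0.8201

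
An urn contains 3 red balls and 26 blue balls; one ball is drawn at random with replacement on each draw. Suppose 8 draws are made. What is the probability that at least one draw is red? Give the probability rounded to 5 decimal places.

0.58255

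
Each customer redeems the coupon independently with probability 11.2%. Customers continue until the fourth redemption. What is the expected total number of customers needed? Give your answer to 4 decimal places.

Y = total customers until the fourth success; negative binomial with r=4, p=0.112.
E[Y] = r / p = 4 / 0.112 = 35.714286

35.7143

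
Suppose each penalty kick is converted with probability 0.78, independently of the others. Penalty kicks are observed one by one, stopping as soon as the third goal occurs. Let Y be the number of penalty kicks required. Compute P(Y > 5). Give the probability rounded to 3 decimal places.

0.074

Needing more than 5 penalty kicks ⇔ fewer than 3 successes in the first 5. With X ~ Binomial(5, 0.78), P(Y > 5) = P(X ≤ 2).
  k=0: C(5,0)·0.78^0·0.22^5 = 0.00052
  k=1: C(5,1)·0.78^1·0.22^4 = 0.00914
  k=2: C(5,2)·0.78^2·0.22^3 = 0.06478
P(X ≤ 2) = 0.07443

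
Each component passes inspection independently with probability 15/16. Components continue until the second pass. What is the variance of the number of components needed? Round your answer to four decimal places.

0.1422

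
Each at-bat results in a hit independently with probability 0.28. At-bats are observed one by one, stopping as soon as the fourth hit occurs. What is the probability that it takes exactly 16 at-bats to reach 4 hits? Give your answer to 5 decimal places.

0.05428

Y = trial on which the fourth success occurs; negative binomial, r=4, p=0.28.
P(Y=16) = C(15,3) · p^4 · (1−p)^12
= 455 · 0.0061466 · 0.019408 = 0.0542792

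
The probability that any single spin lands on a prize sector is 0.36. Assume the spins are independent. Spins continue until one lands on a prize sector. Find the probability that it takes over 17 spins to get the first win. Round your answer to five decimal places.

0.00051

Y = number of spins to the first success; geometric, p = 0.36.
P(Y > 17) = P(first 17 all fail) = (1−p)^17 = 0.0005071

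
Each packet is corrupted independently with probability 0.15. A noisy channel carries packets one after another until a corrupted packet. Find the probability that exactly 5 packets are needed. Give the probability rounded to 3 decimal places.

0.078

Geometric (trials to first success), p = 0.15.
P(Y = 5) = (1−p)^4 · p = 0.52201 · 0.15 = 0.07830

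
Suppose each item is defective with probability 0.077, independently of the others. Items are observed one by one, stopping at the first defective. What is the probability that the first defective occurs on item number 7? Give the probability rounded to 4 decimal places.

0.0476

Geometric (trials to first success), p = 0.077.
P(Y = 7) = (1−p)^6 · p = 0.61832 · 0.077 = 0.047610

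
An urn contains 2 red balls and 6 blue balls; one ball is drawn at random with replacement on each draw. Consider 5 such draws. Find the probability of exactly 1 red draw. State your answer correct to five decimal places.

X ~ Binomial(n=5, p=0.25).
P(X=1) = C(5,1) · p^1 · (1−p)^4
= 5 · 0.25 · 0.31641 = 0.3955078

0.39551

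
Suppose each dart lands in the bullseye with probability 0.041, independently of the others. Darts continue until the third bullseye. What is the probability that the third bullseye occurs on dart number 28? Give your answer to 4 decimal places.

Y = trial on which the third success occurs; negative binomial, r=3, p=0.041.
P(Y=28) = C(27,2) · p^3 · (1−p)^25
= 351 · 6.8921e-05 · 0.35113 = 0.008494

0.0085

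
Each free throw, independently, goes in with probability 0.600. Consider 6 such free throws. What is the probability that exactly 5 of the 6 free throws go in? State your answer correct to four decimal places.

X ~ Binomial(n=6, p=0.60).
P(X=5) = C(6,5) · p^5 · (1−p)^1
= 6 · 0.07776 · 0.4 = 0.186624

0.1866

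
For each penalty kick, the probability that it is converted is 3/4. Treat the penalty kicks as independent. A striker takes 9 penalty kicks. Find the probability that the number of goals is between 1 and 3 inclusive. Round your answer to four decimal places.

0.0100

X ~ Binomial(9, 0.75); P(1 ≤ X ≤ 3) = Σ C(9,k) p^k (1−p)^(9−k) over k:
  k=1: C(9,1)·0.75^1·0.25^8 = 0.000103
  k=2: C(9,2)·0.75^2·0.25^7 = 0.001236
  k=3: C(9,3)·0.75^3·0.25^6 = 0.008652
Total = 0.009991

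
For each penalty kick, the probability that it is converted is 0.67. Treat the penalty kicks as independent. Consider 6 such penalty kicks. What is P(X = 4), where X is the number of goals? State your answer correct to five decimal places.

X ~ Binomial(n=6, p=0.67).
P(X=4) = C(6,4) · p^4 · (1−p)^2
= 15 · 0.20151 · 0.1089 = 0.3291686

0.32917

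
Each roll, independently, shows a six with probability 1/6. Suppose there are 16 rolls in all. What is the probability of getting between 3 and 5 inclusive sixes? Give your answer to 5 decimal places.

X ~ Binomial(16, 0.166667); P(3 ≤ X ≤ 5) = Σ C(16,k) p^k (1−p)^(16−k) over k:
  k=3: C(16,3)·0.166667^3·0.833333^13 = 0.2423138
  k=4: C(16,4)·0.166667^4·0.833333^12 = 0.1575039
  k=5: C(16,5)·0.166667^5·0.833333^11 = 0.0756019
Total = 0.4754196

0.47542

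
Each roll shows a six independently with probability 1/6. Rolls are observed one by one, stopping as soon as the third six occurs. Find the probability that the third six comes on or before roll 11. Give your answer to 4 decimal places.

0.2732

Finishing within 11 rolls ⇔ at least 3 successes in the first 11. With X ~ Binomial(11, 0.166667), P(Y ≤ 11) = 1 − P(X ≤ 2).
  k=0: C(11,0)·0.166667^0·0.833333^11 = 0.134588
  k=1: C(11,1)·0.166667^1·0.833333^10 = 0.296094
  k=2: C(11,2)·0.166667^2·0.833333^9 = 0.296094
1 − 0.726775 = 0.273225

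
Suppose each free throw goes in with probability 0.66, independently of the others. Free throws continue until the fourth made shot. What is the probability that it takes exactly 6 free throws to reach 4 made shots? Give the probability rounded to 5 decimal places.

0.21935

Y = trial on which the fourth success occurs; negative binomial, r=4, p=0.66.
P(Y=6) = C(5,3) · p^4 · (1−p)^2
= 10 · 0.18975 · 0.1156 = 0.2193479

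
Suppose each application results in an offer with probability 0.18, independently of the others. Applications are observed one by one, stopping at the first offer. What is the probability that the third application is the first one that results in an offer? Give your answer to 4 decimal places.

0.1210

Geometric (trials to first success), p = 0.18.
P(Y = 3) = (1−p)^2 · p = 0.6724 · 0.18 = 0.121032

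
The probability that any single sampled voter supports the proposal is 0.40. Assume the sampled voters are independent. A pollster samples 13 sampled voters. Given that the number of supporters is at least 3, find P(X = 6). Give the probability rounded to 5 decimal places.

0.20885

X ~ Binomial(13, 0.40). Want P(X=6 | X≥3) = P(X=6) / P(X≥3).
P(X=6) = C(13,6)·0.40^6·0.60^7 = 0.1967596
P(X≥3) = 1 − 0.0013061 − 0.0113193 − 0.0452771 = 0.9420976
Ratio = 0.1967596 / 0.9420976 = 0.2088527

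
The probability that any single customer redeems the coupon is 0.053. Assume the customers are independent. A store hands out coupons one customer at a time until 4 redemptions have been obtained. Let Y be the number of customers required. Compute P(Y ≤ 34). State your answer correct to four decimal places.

Finishing within 34 customers ⇔ at least 4 successes in the first 34. With X ~ Binomial(34, 0.053), P(Y ≤ 34) = 1 − P(X ≤ 3).
  k=0: C(34,0)·0.053^0·0.947^34 = 0.157000
  k=1: C(34,1)·0.053^1·0.947^33 = 0.298747
  k=2: C(34,2)·0.053^2·0.947^32 = 0.275876
  k=3: C(34,3)·0.053^3·0.947^31 = 0.164690
1 − 0.896314 = 0.103686

0.1037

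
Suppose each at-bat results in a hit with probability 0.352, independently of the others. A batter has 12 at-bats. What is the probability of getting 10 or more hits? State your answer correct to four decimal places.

X ~ Binomial(12, 0.352); P(X ≥ 10) = Σ C(12,k) p^k (1−p)^(12−k) over k:
  k=10: C(12,10)·0.352^10·0.648^2 = 0.000809
  k=11: C(12,11)·0.352^11·0.648^1 = 0.000080
  k=12: C(12,12)·0.352^12·0.648^0 = 0.000004
Total = 0.000893

0.0009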